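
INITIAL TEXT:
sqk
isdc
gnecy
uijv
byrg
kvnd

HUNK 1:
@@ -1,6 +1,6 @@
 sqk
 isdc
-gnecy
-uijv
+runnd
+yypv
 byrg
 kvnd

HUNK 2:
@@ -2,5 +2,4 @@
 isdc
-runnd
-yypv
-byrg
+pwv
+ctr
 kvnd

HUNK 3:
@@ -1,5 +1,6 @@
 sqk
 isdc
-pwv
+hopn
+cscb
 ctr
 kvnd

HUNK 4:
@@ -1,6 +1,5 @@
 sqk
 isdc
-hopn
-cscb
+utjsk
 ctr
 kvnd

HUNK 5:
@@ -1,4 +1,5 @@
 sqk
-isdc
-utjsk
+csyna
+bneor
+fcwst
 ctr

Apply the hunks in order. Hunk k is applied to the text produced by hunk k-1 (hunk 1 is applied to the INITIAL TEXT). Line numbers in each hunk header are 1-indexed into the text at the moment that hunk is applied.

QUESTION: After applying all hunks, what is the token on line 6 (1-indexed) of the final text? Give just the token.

Hunk 1: at line 1 remove [gnecy,uijv] add [runnd,yypv] -> 6 lines: sqk isdc runnd yypv byrg kvnd
Hunk 2: at line 2 remove [runnd,yypv,byrg] add [pwv,ctr] -> 5 lines: sqk isdc pwv ctr kvnd
Hunk 3: at line 1 remove [pwv] add [hopn,cscb] -> 6 lines: sqk isdc hopn cscb ctr kvnd
Hunk 4: at line 1 remove [hopn,cscb] add [utjsk] -> 5 lines: sqk isdc utjsk ctr kvnd
Hunk 5: at line 1 remove [isdc,utjsk] add [csyna,bneor,fcwst] -> 6 lines: sqk csyna bneor fcwst ctr kvnd
Final line 6: kvnd

Answer: kvnd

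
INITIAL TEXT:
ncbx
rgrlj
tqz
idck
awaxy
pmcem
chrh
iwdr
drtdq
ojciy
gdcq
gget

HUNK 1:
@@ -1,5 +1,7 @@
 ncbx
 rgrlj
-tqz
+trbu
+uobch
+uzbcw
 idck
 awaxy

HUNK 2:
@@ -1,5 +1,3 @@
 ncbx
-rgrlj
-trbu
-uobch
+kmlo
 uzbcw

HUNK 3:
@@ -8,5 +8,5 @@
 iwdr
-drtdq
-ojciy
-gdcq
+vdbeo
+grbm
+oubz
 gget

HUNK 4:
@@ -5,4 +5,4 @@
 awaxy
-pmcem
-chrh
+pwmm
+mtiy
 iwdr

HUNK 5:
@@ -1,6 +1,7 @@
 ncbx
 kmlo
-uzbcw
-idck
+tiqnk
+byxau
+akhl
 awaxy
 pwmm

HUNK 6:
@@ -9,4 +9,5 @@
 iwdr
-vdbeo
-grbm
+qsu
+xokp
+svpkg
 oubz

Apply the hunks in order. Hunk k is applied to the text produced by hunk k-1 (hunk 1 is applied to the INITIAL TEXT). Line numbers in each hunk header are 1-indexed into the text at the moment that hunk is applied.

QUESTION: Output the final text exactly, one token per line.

Answer: ncbx
kmlo
tiqnk
byxau
akhl
awaxy
pwmm
mtiy
iwdr
qsu
xokp
svpkg
oubz
gget

Derivation:
Hunk 1: at line 1 remove [tqz] add [trbu,uobch,uzbcw] -> 14 lines: ncbx rgrlj trbu uobch uzbcw idck awaxy pmcem chrh iwdr drtdq ojciy gdcq gget
Hunk 2: at line 1 remove [rgrlj,trbu,uobch] add [kmlo] -> 12 lines: ncbx kmlo uzbcw idck awaxy pmcem chrh iwdr drtdq ojciy gdcq gget
Hunk 3: at line 8 remove [drtdq,ojciy,gdcq] add [vdbeo,grbm,oubz] -> 12 lines: ncbx kmlo uzbcw idck awaxy pmcem chrh iwdr vdbeo grbm oubz gget
Hunk 4: at line 5 remove [pmcem,chrh] add [pwmm,mtiy] -> 12 lines: ncbx kmlo uzbcw idck awaxy pwmm mtiy iwdr vdbeo grbm oubz gget
Hunk 5: at line 1 remove [uzbcw,idck] add [tiqnk,byxau,akhl] -> 13 lines: ncbx kmlo tiqnk byxau akhl awaxy pwmm mtiy iwdr vdbeo grbm oubz gget
Hunk 6: at line 9 remove [vdbeo,grbm] add [qsu,xokp,svpkg] -> 14 lines: ncbx kmlo tiqnk byxau akhl awaxy pwmm mtiy iwdr qsu xokp svpkg oubz gget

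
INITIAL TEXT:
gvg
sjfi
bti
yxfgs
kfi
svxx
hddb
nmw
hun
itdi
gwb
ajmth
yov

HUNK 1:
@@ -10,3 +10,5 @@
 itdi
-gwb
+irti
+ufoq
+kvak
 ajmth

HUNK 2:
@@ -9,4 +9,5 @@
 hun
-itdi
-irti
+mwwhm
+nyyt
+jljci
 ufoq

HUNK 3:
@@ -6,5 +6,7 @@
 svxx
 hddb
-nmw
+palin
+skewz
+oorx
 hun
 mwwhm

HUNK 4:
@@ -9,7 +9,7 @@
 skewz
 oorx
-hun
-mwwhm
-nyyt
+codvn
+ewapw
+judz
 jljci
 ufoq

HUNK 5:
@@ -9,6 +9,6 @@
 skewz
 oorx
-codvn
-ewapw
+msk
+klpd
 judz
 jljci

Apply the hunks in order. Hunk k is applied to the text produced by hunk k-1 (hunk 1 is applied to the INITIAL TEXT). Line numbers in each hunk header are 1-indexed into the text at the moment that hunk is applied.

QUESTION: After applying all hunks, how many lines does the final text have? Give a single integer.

Hunk 1: at line 10 remove [gwb] add [irti,ufoq,kvak] -> 15 lines: gvg sjfi bti yxfgs kfi svxx hddb nmw hun itdi irti ufoq kvak ajmth yov
Hunk 2: at line 9 remove [itdi,irti] add [mwwhm,nyyt,jljci] -> 16 lines: gvg sjfi bti yxfgs kfi svxx hddb nmw hun mwwhm nyyt jljci ufoq kvak ajmth yov
Hunk 3: at line 6 remove [nmw] add [palin,skewz,oorx] -> 18 lines: gvg sjfi bti yxfgs kfi svxx hddb palin skewz oorx hun mwwhm nyyt jljci ufoq kvak ajmth yov
Hunk 4: at line 9 remove [hun,mwwhm,nyyt] add [codvn,ewapw,judz] -> 18 lines: gvg sjfi bti yxfgs kfi svxx hddb palin skewz oorx codvn ewapw judz jljci ufoq kvak ajmth yov
Hunk 5: at line 9 remove [codvn,ewapw] add [msk,klpd] -> 18 lines: gvg sjfi bti yxfgs kfi svxx hddb palin skewz oorx msk klpd judz jljci ufoq kvak ajmth yov
Final line count: 18

Answer: 18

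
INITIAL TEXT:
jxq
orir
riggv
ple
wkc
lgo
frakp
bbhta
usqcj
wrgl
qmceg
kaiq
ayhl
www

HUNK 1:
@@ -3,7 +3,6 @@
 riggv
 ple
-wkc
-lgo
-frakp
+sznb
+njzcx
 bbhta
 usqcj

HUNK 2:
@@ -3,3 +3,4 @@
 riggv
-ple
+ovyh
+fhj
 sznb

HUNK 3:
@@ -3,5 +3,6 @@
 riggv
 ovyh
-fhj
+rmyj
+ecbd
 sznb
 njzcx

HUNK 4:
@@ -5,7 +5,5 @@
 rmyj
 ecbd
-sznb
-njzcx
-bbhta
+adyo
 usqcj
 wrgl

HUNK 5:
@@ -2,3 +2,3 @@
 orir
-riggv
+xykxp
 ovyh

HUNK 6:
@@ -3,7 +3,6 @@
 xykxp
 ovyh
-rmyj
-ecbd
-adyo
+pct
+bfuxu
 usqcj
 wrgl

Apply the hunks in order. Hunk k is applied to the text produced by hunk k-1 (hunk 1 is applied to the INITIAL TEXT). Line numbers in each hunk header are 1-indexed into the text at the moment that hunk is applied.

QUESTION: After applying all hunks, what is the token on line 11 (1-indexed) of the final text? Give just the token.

Hunk 1: at line 3 remove [wkc,lgo,frakp] add [sznb,njzcx] -> 13 lines: jxq orir riggv ple sznb njzcx bbhta usqcj wrgl qmceg kaiq ayhl www
Hunk 2: at line 3 remove [ple] add [ovyh,fhj] -> 14 lines: jxq orir riggv ovyh fhj sznb njzcx bbhta usqcj wrgl qmceg kaiq ayhl www
Hunk 3: at line 3 remove [fhj] add [rmyj,ecbd] -> 15 lines: jxq orir riggv ovyh rmyj ecbd sznb njzcx bbhta usqcj wrgl qmceg kaiq ayhl www
Hunk 4: at line 5 remove [sznb,njzcx,bbhta] add [adyo] -> 13 lines: jxq orir riggv ovyh rmyj ecbd adyo usqcj wrgl qmceg kaiq ayhl www
Hunk 5: at line 2 remove [riggv] add [xykxp] -> 13 lines: jxq orir xykxp ovyh rmyj ecbd adyo usqcj wrgl qmceg kaiq ayhl www
Hunk 6: at line 3 remove [rmyj,ecbd,adyo] add [pct,bfuxu] -> 12 lines: jxq orir xykxp ovyh pct bfuxu usqcj wrgl qmceg kaiq ayhl www
Final line 11: ayhl

Answer: ayhl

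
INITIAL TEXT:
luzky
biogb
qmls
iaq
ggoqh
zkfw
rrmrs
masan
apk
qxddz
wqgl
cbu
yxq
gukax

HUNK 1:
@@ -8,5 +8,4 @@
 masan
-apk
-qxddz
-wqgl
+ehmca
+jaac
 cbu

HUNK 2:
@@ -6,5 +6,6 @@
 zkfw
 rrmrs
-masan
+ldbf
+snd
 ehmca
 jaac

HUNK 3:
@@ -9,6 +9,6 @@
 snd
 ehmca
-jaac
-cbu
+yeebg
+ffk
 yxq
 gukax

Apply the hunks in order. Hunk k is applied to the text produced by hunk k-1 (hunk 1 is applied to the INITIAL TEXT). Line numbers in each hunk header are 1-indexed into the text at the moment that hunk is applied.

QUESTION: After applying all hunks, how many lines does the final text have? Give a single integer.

Answer: 14

Derivation:
Hunk 1: at line 8 remove [apk,qxddz,wqgl] add [ehmca,jaac] -> 13 lines: luzky biogb qmls iaq ggoqh zkfw rrmrs masan ehmca jaac cbu yxq gukax
Hunk 2: at line 6 remove [masan] add [ldbf,snd] -> 14 lines: luzky biogb qmls iaq ggoqh zkfw rrmrs ldbf snd ehmca jaac cbu yxq gukax
Hunk 3: at line 9 remove [jaac,cbu] add [yeebg,ffk] -> 14 lines: luzky biogb qmls iaq ggoqh zkfw rrmrs ldbf snd ehmca yeebg ffk yxq gukax
Final line count: 14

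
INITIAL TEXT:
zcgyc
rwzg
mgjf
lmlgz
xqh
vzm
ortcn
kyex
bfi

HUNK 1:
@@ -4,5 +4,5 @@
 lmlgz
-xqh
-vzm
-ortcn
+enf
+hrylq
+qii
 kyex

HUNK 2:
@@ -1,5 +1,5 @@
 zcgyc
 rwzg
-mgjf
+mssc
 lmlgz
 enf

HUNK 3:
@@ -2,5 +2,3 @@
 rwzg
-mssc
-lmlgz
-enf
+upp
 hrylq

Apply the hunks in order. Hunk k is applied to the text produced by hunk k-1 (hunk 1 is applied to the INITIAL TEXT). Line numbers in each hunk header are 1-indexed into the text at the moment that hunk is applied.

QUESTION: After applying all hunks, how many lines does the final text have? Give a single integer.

Hunk 1: at line 4 remove [xqh,vzm,ortcn] add [enf,hrylq,qii] -> 9 lines: zcgyc rwzg mgjf lmlgz enf hrylq qii kyex bfi
Hunk 2: at line 1 remove [mgjf] add [mssc] -> 9 lines: zcgyc rwzg mssc lmlgz enf hrylq qii kyex bfi
Hunk 3: at line 2 remove [mssc,lmlgz,enf] add [upp] -> 7 lines: zcgyc rwzg upp hrylq qii kyex bfi
Final line count: 7

Answer: 7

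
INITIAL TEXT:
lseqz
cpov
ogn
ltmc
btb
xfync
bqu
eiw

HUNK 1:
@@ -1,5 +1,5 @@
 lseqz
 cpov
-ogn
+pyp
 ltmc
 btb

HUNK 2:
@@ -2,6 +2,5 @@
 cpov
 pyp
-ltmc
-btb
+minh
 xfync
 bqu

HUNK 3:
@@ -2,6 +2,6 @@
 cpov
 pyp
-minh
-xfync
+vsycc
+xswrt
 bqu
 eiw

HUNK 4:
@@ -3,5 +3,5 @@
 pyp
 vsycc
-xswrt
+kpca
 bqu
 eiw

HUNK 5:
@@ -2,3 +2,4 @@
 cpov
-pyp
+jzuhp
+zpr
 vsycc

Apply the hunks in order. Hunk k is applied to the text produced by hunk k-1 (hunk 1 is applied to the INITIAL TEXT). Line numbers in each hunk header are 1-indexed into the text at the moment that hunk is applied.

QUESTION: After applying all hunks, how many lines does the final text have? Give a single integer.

Answer: 8

Derivation:
Hunk 1: at line 1 remove [ogn] add [pyp] -> 8 lines: lseqz cpov pyp ltmc btb xfync bqu eiw
Hunk 2: at line 2 remove [ltmc,btb] add [minh] -> 7 lines: lseqz cpov pyp minh xfync bqu eiw
Hunk 3: at line 2 remove [minh,xfync] add [vsycc,xswrt] -> 7 lines: lseqz cpov pyp vsycc xswrt bqu eiw
Hunk 4: at line 3 remove [xswrt] add [kpca] -> 7 lines: lseqz cpov pyp vsycc kpca bqu eiw
Hunk 5: at line 2 remove [pyp] add [jzuhp,zpr] -> 8 lines: lseqz cpov jzuhp zpr vsycc kpca bqu eiw
Final line count: 8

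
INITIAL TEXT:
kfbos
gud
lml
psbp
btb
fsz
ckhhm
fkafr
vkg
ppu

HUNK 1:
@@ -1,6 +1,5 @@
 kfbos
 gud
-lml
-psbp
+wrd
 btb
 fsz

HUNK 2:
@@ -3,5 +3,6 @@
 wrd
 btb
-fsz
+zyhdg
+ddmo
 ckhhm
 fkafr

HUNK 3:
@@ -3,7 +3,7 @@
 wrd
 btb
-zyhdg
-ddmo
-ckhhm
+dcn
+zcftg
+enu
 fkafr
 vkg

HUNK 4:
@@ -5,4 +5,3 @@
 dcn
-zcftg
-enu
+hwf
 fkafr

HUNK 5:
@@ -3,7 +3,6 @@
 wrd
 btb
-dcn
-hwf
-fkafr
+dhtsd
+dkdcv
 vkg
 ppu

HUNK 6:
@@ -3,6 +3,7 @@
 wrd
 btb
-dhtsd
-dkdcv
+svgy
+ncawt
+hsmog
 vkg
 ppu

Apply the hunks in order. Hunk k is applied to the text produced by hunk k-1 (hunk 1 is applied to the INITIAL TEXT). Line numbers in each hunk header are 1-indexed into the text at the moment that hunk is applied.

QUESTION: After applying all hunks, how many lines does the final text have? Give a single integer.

Hunk 1: at line 1 remove [lml,psbp] add [wrd] -> 9 lines: kfbos gud wrd btb fsz ckhhm fkafr vkg ppu
Hunk 2: at line 3 remove [fsz] add [zyhdg,ddmo] -> 10 lines: kfbos gud wrd btb zyhdg ddmo ckhhm fkafr vkg ppu
Hunk 3: at line 3 remove [zyhdg,ddmo,ckhhm] add [dcn,zcftg,enu] -> 10 lines: kfbos gud wrd btb dcn zcftg enu fkafr vkg ppu
Hunk 4: at line 5 remove [zcftg,enu] add [hwf] -> 9 lines: kfbos gud wrd btb dcn hwf fkafr vkg ppu
Hunk 5: at line 3 remove [dcn,hwf,fkafr] add [dhtsd,dkdcv] -> 8 lines: kfbos gud wrd btb dhtsd dkdcv vkg ppu
Hunk 6: at line 3 remove [dhtsd,dkdcv] add [svgy,ncawt,hsmog] -> 9 lines: kfbos gud wrd btb svgy ncawt hsmog vkg ppu
Final line count: 9

Answer: 9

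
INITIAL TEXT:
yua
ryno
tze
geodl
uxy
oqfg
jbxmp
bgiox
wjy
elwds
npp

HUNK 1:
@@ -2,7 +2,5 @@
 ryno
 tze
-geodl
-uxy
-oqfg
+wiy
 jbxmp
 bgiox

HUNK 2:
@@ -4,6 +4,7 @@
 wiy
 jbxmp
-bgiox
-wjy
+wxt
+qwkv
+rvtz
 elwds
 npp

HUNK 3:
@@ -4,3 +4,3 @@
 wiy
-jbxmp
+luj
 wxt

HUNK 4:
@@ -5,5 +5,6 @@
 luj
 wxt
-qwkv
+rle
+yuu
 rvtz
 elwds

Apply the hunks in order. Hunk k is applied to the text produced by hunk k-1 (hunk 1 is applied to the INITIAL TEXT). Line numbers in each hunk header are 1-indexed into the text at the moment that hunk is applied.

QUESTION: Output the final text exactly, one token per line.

Hunk 1: at line 2 remove [geodl,uxy,oqfg] add [wiy] -> 9 lines: yua ryno tze wiy jbxmp bgiox wjy elwds npp
Hunk 2: at line 4 remove [bgiox,wjy] add [wxt,qwkv,rvtz] -> 10 lines: yua ryno tze wiy jbxmp wxt qwkv rvtz elwds npp
Hunk 3: at line 4 remove [jbxmp] add [luj] -> 10 lines: yua ryno tze wiy luj wxt qwkv rvtz elwds npp
Hunk 4: at line 5 remove [qwkv] add [rle,yuu] -> 11 lines: yua ryno tze wiy luj wxt rle yuu rvtz elwds npp

Answer: yua
ryno
tze
wiy
luj
wxt
rle
yuu
rvtz
elwds
npp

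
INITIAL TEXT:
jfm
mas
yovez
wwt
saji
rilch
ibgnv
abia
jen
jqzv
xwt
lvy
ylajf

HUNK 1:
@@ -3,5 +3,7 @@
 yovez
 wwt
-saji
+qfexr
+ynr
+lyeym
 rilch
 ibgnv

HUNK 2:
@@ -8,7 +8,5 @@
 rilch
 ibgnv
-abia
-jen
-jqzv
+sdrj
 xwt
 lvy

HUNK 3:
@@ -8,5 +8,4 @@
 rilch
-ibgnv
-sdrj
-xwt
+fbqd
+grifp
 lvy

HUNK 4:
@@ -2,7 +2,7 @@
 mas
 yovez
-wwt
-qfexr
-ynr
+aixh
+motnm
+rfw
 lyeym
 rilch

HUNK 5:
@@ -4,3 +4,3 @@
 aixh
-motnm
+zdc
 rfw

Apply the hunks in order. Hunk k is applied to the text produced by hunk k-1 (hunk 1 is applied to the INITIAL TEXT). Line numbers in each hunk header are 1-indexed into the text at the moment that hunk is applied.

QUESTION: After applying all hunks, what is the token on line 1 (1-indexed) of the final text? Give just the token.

Answer: jfm

Derivation:
Hunk 1: at line 3 remove [saji] add [qfexr,ynr,lyeym] -> 15 lines: jfm mas yovez wwt qfexr ynr lyeym rilch ibgnv abia jen jqzv xwt lvy ylajf
Hunk 2: at line 8 remove [abia,jen,jqzv] add [sdrj] -> 13 lines: jfm mas yovez wwt qfexr ynr lyeym rilch ibgnv sdrj xwt lvy ylajf
Hunk 3: at line 8 remove [ibgnv,sdrj,xwt] add [fbqd,grifp] -> 12 lines: jfm mas yovez wwt qfexr ynr lyeym rilch fbqd grifp lvy ylajf
Hunk 4: at line 2 remove [wwt,qfexr,ynr] add [aixh,motnm,rfw] -> 12 lines: jfm mas yovez aixh motnm rfw lyeym rilch fbqd grifp lvy ylajf
Hunk 5: at line 4 remove [motnm] add [zdc] -> 12 lines: jfm mas yovez aixh zdc rfw lyeym rilch fbqd grifp lvy ylajf
Final line 1: jfm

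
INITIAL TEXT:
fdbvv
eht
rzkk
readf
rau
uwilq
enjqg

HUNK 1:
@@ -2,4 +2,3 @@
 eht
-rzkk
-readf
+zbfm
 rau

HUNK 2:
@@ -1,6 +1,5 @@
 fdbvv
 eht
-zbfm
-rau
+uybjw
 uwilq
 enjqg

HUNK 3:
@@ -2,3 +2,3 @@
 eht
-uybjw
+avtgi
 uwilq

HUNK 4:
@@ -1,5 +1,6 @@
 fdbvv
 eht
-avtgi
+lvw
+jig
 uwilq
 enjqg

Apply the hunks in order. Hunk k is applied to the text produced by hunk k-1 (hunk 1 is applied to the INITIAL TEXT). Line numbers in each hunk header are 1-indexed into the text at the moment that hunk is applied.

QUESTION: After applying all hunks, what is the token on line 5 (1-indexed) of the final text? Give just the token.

Hunk 1: at line 2 remove [rzkk,readf] add [zbfm] -> 6 lines: fdbvv eht zbfm rau uwilq enjqg
Hunk 2: at line 1 remove [zbfm,rau] add [uybjw] -> 5 lines: fdbvv eht uybjw uwilq enjqg
Hunk 3: at line 2 remove [uybjw] add [avtgi] -> 5 lines: fdbvv eht avtgi uwilq enjqg
Hunk 4: at line 1 remove [avtgi] add [lvw,jig] -> 6 lines: fdbvv eht lvw jig uwilq enjqg
Final line 5: uwilq

Answer: uwilq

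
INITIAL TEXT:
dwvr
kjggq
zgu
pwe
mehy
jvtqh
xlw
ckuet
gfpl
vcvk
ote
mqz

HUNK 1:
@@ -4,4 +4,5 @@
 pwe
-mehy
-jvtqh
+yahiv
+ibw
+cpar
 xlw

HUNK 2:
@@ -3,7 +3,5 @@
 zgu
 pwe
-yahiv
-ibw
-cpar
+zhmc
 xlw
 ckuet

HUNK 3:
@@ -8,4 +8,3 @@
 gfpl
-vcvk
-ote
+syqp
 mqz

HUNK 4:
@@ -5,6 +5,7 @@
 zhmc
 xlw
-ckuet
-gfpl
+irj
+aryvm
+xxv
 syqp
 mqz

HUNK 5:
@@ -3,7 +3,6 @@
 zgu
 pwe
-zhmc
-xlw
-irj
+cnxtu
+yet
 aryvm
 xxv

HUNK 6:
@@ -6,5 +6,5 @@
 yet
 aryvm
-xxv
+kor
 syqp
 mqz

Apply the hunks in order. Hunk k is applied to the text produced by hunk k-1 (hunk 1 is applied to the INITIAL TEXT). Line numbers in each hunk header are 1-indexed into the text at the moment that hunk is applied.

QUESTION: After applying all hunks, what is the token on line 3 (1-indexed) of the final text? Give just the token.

Hunk 1: at line 4 remove [mehy,jvtqh] add [yahiv,ibw,cpar] -> 13 lines: dwvr kjggq zgu pwe yahiv ibw cpar xlw ckuet gfpl vcvk ote mqz
Hunk 2: at line 3 remove [yahiv,ibw,cpar] add [zhmc] -> 11 lines: dwvr kjggq zgu pwe zhmc xlw ckuet gfpl vcvk ote mqz
Hunk 3: at line 8 remove [vcvk,ote] add [syqp] -> 10 lines: dwvr kjggq zgu pwe zhmc xlw ckuet gfpl syqp mqz
Hunk 4: at line 5 remove [ckuet,gfpl] add [irj,aryvm,xxv] -> 11 lines: dwvr kjggq zgu pwe zhmc xlw irj aryvm xxv syqp mqz
Hunk 5: at line 3 remove [zhmc,xlw,irj] add [cnxtu,yet] -> 10 lines: dwvr kjggq zgu pwe cnxtu yet aryvm xxv syqp mqz
Hunk 6: at line 6 remove [xxv] add [kor] -> 10 lines: dwvr kjggq zgu pwe cnxtu yet aryvm kor syqp mqz
Final line 3: zgu

Answer: zgu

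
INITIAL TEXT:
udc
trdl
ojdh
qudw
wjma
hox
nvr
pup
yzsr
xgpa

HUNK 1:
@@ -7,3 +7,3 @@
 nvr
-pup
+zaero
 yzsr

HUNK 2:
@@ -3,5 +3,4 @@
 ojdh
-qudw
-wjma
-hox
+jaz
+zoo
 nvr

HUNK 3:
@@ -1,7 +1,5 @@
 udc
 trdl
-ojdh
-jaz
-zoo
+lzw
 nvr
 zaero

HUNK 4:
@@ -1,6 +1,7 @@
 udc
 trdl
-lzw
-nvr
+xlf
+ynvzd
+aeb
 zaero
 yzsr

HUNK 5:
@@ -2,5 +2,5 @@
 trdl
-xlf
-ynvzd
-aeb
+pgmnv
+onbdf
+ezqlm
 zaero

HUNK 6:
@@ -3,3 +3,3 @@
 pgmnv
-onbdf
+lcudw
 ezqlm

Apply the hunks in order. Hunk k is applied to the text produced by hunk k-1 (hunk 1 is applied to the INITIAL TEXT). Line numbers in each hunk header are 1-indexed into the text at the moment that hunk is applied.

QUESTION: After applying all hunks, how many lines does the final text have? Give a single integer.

Hunk 1: at line 7 remove [pup] add [zaero] -> 10 lines: udc trdl ojdh qudw wjma hox nvr zaero yzsr xgpa
Hunk 2: at line 3 remove [qudw,wjma,hox] add [jaz,zoo] -> 9 lines: udc trdl ojdh jaz zoo nvr zaero yzsr xgpa
Hunk 3: at line 1 remove [ojdh,jaz,zoo] add [lzw] -> 7 lines: udc trdl lzw nvr zaero yzsr xgpa
Hunk 4: at line 1 remove [lzw,nvr] add [xlf,ynvzd,aeb] -> 8 lines: udc trdl xlf ynvzd aeb zaero yzsr xgpa
Hunk 5: at line 2 remove [xlf,ynvzd,aeb] add [pgmnv,onbdf,ezqlm] -> 8 lines: udc trdl pgmnv onbdf ezqlm zaero yzsr xgpa
Hunk 6: at line 3 remove [onbdf] add [lcudw] -> 8 lines: udc trdl pgmnv lcudw ezqlm zaero yzsr xgpa
Final line count: 8

Answer: 8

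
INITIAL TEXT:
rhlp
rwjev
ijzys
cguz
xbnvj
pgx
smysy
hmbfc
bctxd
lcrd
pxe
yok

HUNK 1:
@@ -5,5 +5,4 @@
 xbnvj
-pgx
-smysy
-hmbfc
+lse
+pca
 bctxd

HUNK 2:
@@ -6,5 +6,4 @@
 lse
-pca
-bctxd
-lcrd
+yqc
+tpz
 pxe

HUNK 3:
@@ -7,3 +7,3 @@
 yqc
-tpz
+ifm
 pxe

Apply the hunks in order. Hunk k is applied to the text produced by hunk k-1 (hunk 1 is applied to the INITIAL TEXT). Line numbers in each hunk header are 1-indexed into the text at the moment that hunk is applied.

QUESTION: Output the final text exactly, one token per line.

Hunk 1: at line 5 remove [pgx,smysy,hmbfc] add [lse,pca] -> 11 lines: rhlp rwjev ijzys cguz xbnvj lse pca bctxd lcrd pxe yok
Hunk 2: at line 6 remove [pca,bctxd,lcrd] add [yqc,tpz] -> 10 lines: rhlp rwjev ijzys cguz xbnvj lse yqc tpz pxe yok
Hunk 3: at line 7 remove [tpz] add [ifm] -> 10 lines: rhlp rwjev ijzys cguz xbnvj lse yqc ifm pxe yok

Answer: rhlp
rwjev
ijzys
cguz
xbnvj
lse
yqc
ifm
pxe
yok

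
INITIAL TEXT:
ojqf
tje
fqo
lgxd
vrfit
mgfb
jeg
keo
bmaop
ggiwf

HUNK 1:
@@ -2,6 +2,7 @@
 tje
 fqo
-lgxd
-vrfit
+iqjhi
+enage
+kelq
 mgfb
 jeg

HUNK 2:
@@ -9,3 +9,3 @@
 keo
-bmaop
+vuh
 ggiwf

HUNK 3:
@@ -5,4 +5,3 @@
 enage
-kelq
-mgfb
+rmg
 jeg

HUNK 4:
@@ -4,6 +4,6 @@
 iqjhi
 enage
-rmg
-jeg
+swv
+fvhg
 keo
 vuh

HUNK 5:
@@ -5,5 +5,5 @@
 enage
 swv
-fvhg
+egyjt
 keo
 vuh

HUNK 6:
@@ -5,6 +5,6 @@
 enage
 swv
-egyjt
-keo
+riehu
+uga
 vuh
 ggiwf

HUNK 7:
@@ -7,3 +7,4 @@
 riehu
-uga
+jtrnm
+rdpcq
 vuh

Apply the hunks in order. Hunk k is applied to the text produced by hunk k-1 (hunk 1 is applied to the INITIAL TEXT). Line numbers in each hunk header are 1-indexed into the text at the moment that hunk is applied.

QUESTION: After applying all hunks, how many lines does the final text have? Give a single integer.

Hunk 1: at line 2 remove [lgxd,vrfit] add [iqjhi,enage,kelq] -> 11 lines: ojqf tje fqo iqjhi enage kelq mgfb jeg keo bmaop ggiwf
Hunk 2: at line 9 remove [bmaop] add [vuh] -> 11 lines: ojqf tje fqo iqjhi enage kelq mgfb jeg keo vuh ggiwf
Hunk 3: at line 5 remove [kelq,mgfb] add [rmg] -> 10 lines: ojqf tje fqo iqjhi enage rmg jeg keo vuh ggiwf
Hunk 4: at line 4 remove [rmg,jeg] add [swv,fvhg] -> 10 lines: ojqf tje fqo iqjhi enage swv fvhg keo vuh ggiwf
Hunk 5: at line 5 remove [fvhg] add [egyjt] -> 10 lines: ojqf tje fqo iqjhi enage swv egyjt keo vuh ggiwf
Hunk 6: at line 5 remove [egyjt,keo] add [riehu,uga] -> 10 lines: ojqf tje fqo iqjhi enage swv riehu uga vuh ggiwf
Hunk 7: at line 7 remove [uga] add [jtrnm,rdpcq] -> 11 lines: ojqf tje fqo iqjhi enage swv riehu jtrnm rdpcq vuh ggiwf
Final line count: 11

Answer: 11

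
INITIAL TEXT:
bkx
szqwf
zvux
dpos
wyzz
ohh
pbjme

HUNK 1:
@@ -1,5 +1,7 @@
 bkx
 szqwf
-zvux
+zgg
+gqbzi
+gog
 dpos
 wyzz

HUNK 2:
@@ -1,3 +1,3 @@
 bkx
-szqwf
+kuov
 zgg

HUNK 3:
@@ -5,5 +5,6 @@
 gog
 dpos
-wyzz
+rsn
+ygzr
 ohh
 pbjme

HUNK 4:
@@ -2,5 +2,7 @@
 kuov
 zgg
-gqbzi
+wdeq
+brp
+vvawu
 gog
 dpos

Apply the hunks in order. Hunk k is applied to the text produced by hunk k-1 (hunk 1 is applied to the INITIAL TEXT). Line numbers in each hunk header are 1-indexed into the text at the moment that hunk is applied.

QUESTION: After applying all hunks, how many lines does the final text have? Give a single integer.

Answer: 12

Derivation:
Hunk 1: at line 1 remove [zvux] add [zgg,gqbzi,gog] -> 9 lines: bkx szqwf zgg gqbzi gog dpos wyzz ohh pbjme
Hunk 2: at line 1 remove [szqwf] add [kuov] -> 9 lines: bkx kuov zgg gqbzi gog dpos wyzz ohh pbjme
Hunk 3: at line 5 remove [wyzz] add [rsn,ygzr] -> 10 lines: bkx kuov zgg gqbzi gog dpos rsn ygzr ohh pbjme
Hunk 4: at line 2 remove [gqbzi] add [wdeq,brp,vvawu] -> 12 lines: bkx kuov zgg wdeq brp vvawu gog dpos rsn ygzr ohh pbjme
Final line count: 12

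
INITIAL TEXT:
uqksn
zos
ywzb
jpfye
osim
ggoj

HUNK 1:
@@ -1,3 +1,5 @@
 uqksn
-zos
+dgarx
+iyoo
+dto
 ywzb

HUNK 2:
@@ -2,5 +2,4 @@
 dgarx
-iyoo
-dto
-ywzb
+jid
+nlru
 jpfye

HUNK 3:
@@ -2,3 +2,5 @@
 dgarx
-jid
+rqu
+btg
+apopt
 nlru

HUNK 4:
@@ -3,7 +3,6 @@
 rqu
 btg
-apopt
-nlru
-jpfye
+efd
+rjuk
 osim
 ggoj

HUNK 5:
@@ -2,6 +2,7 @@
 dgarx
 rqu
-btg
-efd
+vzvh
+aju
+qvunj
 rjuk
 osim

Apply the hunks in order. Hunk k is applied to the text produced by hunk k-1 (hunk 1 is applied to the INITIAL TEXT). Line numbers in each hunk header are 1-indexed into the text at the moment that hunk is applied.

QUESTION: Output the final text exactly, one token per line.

Hunk 1: at line 1 remove [zos] add [dgarx,iyoo,dto] -> 8 lines: uqksn dgarx iyoo dto ywzb jpfye osim ggoj
Hunk 2: at line 2 remove [iyoo,dto,ywzb] add [jid,nlru] -> 7 lines: uqksn dgarx jid nlru jpfye osim ggoj
Hunk 3: at line 2 remove [jid] add [rqu,btg,apopt] -> 9 lines: uqksn dgarx rqu btg apopt nlru jpfye osim ggoj
Hunk 4: at line 3 remove [apopt,nlru,jpfye] add [efd,rjuk] -> 8 lines: uqksn dgarx rqu btg efd rjuk osim ggoj
Hunk 5: at line 2 remove [btg,efd] add [vzvh,aju,qvunj] -> 9 lines: uqksn dgarx rqu vzvh aju qvunj rjuk osim ggoj

Answer: uqksn
dgarx
rqu
vzvh
aju
qvunj
rjuk
osim
ggoj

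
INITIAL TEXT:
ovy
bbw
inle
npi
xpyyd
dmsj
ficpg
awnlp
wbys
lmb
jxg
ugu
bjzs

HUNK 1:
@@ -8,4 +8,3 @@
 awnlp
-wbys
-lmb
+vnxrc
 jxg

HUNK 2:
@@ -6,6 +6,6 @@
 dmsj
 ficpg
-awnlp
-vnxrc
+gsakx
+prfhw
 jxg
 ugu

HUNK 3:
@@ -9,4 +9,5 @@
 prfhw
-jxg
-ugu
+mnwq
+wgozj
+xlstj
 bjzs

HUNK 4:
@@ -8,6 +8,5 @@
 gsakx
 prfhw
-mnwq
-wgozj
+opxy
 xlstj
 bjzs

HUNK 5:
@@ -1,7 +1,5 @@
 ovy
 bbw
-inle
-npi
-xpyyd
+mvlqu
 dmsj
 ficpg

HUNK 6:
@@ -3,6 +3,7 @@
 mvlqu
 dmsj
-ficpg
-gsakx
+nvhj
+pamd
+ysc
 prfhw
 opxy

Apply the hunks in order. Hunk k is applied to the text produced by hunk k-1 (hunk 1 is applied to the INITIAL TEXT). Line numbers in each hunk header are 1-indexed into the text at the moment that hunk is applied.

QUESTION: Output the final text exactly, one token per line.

Hunk 1: at line 8 remove [wbys,lmb] add [vnxrc] -> 12 lines: ovy bbw inle npi xpyyd dmsj ficpg awnlp vnxrc jxg ugu bjzs
Hunk 2: at line 6 remove [awnlp,vnxrc] add [gsakx,prfhw] -> 12 lines: ovy bbw inle npi xpyyd dmsj ficpg gsakx prfhw jxg ugu bjzs
Hunk 3: at line 9 remove [jxg,ugu] add [mnwq,wgozj,xlstj] -> 13 lines: ovy bbw inle npi xpyyd dmsj ficpg gsakx prfhw mnwq wgozj xlstj bjzs
Hunk 4: at line 8 remove [mnwq,wgozj] add [opxy] -> 12 lines: ovy bbw inle npi xpyyd dmsj ficpg gsakx prfhw opxy xlstj bjzs
Hunk 5: at line 1 remove [inle,npi,xpyyd] add [mvlqu] -> 10 lines: ovy bbw mvlqu dmsj ficpg gsakx prfhw opxy xlstj bjzs
Hunk 6: at line 3 remove [ficpg,gsakx] add [nvhj,pamd,ysc] -> 11 lines: ovy bbw mvlqu dmsj nvhj pamd ysc prfhw opxy xlstj bjzs

Answer: ovy
bbw
mvlqu
dmsj
nvhj
pamd
ysc
prfhw
opxy
xlstj
bjzs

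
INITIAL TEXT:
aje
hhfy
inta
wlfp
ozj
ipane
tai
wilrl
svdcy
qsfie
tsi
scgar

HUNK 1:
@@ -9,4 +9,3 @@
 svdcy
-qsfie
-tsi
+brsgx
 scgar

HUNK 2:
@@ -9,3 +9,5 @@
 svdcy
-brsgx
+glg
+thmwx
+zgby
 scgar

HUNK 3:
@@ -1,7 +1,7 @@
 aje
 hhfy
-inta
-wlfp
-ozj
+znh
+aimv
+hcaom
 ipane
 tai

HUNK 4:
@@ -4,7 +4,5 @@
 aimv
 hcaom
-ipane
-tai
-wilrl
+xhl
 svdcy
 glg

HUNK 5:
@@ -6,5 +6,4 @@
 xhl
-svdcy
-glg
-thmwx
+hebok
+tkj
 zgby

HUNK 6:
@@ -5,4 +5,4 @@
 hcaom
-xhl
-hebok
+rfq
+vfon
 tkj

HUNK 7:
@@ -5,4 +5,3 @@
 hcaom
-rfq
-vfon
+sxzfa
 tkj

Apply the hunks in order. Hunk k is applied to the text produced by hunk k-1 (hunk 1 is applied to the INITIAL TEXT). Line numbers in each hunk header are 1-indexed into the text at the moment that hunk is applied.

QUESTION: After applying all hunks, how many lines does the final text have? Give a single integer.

Hunk 1: at line 9 remove [qsfie,tsi] add [brsgx] -> 11 lines: aje hhfy inta wlfp ozj ipane tai wilrl svdcy brsgx scgar
Hunk 2: at line 9 remove [brsgx] add [glg,thmwx,zgby] -> 13 lines: aje hhfy inta wlfp ozj ipane tai wilrl svdcy glg thmwx zgby scgar
Hunk 3: at line 1 remove [inta,wlfp,ozj] add [znh,aimv,hcaom] -> 13 lines: aje hhfy znh aimv hcaom ipane tai wilrl svdcy glg thmwx zgby scgar
Hunk 4: at line 4 remove [ipane,tai,wilrl] add [xhl] -> 11 lines: aje hhfy znh aimv hcaom xhl svdcy glg thmwx zgby scgar
Hunk 5: at line 6 remove [svdcy,glg,thmwx] add [hebok,tkj] -> 10 lines: aje hhfy znh aimv hcaom xhl hebok tkj zgby scgar
Hunk 6: at line 5 remove [xhl,hebok] add [rfq,vfon] -> 10 lines: aje hhfy znh aimv hcaom rfq vfon tkj zgby scgar
Hunk 7: at line 5 remove [rfq,vfon] add [sxzfa] -> 9 lines: aje hhfy znh aimv hcaom sxzfa tkj zgby scgar
Final line count: 9

Answer: 9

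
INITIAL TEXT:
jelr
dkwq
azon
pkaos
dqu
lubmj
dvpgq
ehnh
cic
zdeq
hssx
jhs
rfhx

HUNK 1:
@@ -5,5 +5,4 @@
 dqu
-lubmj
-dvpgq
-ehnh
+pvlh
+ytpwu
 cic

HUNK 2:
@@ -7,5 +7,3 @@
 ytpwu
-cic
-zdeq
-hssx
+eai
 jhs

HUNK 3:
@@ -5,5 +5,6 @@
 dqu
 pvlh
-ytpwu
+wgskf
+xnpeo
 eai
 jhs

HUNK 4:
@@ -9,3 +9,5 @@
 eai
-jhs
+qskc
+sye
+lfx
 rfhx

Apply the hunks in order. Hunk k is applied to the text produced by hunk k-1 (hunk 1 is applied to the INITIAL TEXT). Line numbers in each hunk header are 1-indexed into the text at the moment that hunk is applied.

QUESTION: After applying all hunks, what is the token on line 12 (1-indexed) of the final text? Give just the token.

Answer: lfx

Derivation:
Hunk 1: at line 5 remove [lubmj,dvpgq,ehnh] add [pvlh,ytpwu] -> 12 lines: jelr dkwq azon pkaos dqu pvlh ytpwu cic zdeq hssx jhs rfhx
Hunk 2: at line 7 remove [cic,zdeq,hssx] add [eai] -> 10 lines: jelr dkwq azon pkaos dqu pvlh ytpwu eai jhs rfhx
Hunk 3: at line 5 remove [ytpwu] add [wgskf,xnpeo] -> 11 lines: jelr dkwq azon pkaos dqu pvlh wgskf xnpeo eai jhs rfhx
Hunk 4: at line 9 remove [jhs] add [qskc,sye,lfx] -> 13 lines: jelr dkwq azon pkaos dqu pvlh wgskf xnpeo eai qskc sye lfx rfhx
Final line 12: lfx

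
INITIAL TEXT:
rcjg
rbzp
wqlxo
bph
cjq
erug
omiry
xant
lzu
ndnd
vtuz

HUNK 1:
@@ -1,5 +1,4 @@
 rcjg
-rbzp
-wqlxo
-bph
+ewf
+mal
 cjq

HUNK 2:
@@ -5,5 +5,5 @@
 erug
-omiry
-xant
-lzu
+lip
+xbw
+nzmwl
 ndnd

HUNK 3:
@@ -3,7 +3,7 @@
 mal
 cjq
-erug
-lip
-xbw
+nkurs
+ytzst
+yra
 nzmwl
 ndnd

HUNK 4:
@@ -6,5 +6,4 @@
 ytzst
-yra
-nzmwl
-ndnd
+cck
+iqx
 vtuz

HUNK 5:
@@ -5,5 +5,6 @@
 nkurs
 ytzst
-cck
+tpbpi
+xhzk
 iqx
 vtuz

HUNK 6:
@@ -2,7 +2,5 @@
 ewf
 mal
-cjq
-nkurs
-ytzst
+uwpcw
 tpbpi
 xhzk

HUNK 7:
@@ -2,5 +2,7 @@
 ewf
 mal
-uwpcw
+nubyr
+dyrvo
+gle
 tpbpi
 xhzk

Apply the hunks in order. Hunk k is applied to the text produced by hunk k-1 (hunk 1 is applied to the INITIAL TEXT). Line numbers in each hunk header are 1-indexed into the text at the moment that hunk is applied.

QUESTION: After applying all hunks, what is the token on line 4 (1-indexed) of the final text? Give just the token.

Hunk 1: at line 1 remove [rbzp,wqlxo,bph] add [ewf,mal] -> 10 lines: rcjg ewf mal cjq erug omiry xant lzu ndnd vtuz
Hunk 2: at line 5 remove [omiry,xant,lzu] add [lip,xbw,nzmwl] -> 10 lines: rcjg ewf mal cjq erug lip xbw nzmwl ndnd vtuz
Hunk 3: at line 3 remove [erug,lip,xbw] add [nkurs,ytzst,yra] -> 10 lines: rcjg ewf mal cjq nkurs ytzst yra nzmwl ndnd vtuz
Hunk 4: at line 6 remove [yra,nzmwl,ndnd] add [cck,iqx] -> 9 lines: rcjg ewf mal cjq nkurs ytzst cck iqx vtuz
Hunk 5: at line 5 remove [cck] add [tpbpi,xhzk] -> 10 lines: rcjg ewf mal cjq nkurs ytzst tpbpi xhzk iqx vtuz
Hunk 6: at line 2 remove [cjq,nkurs,ytzst] add [uwpcw] -> 8 lines: rcjg ewf mal uwpcw tpbpi xhzk iqx vtuz
Hunk 7: at line 2 remove [uwpcw] add [nubyr,dyrvo,gle] -> 10 lines: rcjg ewf mal nubyr dyrvo gle tpbpi xhzk iqx vtuz
Final line 4: nubyr

Answer: nubyr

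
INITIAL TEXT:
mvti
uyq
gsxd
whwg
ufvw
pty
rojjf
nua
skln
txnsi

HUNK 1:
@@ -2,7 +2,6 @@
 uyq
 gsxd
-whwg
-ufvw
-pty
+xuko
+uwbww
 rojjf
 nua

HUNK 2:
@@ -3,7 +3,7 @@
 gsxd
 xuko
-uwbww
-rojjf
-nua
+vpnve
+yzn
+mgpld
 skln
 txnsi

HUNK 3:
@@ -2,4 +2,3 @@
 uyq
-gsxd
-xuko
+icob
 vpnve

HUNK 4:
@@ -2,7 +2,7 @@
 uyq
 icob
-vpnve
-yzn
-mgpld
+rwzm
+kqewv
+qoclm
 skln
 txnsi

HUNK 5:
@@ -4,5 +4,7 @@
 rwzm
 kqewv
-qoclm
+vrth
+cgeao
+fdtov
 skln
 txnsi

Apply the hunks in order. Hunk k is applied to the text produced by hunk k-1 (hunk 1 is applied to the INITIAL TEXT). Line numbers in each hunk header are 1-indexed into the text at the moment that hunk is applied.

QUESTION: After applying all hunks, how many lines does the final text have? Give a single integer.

Answer: 10

Derivation:
Hunk 1: at line 2 remove [whwg,ufvw,pty] add [xuko,uwbww] -> 9 lines: mvti uyq gsxd xuko uwbww rojjf nua skln txnsi
Hunk 2: at line 3 remove [uwbww,rojjf,nua] add [vpnve,yzn,mgpld] -> 9 lines: mvti uyq gsxd xuko vpnve yzn mgpld skln txnsi
Hunk 3: at line 2 remove [gsxd,xuko] add [icob] -> 8 lines: mvti uyq icob vpnve yzn mgpld skln txnsi
Hunk 4: at line 2 remove [vpnve,yzn,mgpld] add [rwzm,kqewv,qoclm] -> 8 lines: mvti uyq icob rwzm kqewv qoclm skln txnsi
Hunk 5: at line 4 remove [qoclm] add [vrth,cgeao,fdtov] -> 10 lines: mvti uyq icob rwzm kqewv vrth cgeao fdtov skln txnsi
Final line count: 10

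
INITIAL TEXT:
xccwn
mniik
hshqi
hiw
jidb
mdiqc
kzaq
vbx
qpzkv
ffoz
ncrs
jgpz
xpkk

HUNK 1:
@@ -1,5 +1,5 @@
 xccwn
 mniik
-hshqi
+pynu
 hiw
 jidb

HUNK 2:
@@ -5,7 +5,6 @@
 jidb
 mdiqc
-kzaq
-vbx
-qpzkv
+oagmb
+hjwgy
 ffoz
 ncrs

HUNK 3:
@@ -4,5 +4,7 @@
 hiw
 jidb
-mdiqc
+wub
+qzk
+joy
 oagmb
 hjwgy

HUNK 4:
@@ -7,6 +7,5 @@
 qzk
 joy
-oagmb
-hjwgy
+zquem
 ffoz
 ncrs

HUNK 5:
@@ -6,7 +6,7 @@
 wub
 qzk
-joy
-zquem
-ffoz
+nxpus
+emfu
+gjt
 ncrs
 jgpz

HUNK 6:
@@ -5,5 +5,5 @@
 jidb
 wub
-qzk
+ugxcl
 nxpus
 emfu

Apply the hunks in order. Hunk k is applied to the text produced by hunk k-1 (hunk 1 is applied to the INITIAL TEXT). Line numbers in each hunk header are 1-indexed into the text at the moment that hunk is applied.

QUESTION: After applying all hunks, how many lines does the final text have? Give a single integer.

Answer: 13

Derivation:
Hunk 1: at line 1 remove [hshqi] add [pynu] -> 13 lines: xccwn mniik pynu hiw jidb mdiqc kzaq vbx qpzkv ffoz ncrs jgpz xpkk
Hunk 2: at line 5 remove [kzaq,vbx,qpzkv] add [oagmb,hjwgy] -> 12 lines: xccwn mniik pynu hiw jidb mdiqc oagmb hjwgy ffoz ncrs jgpz xpkk
Hunk 3: at line 4 remove [mdiqc] add [wub,qzk,joy] -> 14 lines: xccwn mniik pynu hiw jidb wub qzk joy oagmb hjwgy ffoz ncrs jgpz xpkk
Hunk 4: at line 7 remove [oagmb,hjwgy] add [zquem] -> 13 lines: xccwn mniik pynu hiw jidb wub qzk joy zquem ffoz ncrs jgpz xpkk
Hunk 5: at line 6 remove [joy,zquem,ffoz] add [nxpus,emfu,gjt] -> 13 lines: xccwn mniik pynu hiw jidb wub qzk nxpus emfu gjt ncrs jgpz xpkk
Hunk 6: at line 5 remove [qzk] add [ugxcl] -> 13 lines: xccwn mniik pynu hiw jidb wub ugxcl nxpus emfu gjt ncrs jgpz xpkk
Final line count: 13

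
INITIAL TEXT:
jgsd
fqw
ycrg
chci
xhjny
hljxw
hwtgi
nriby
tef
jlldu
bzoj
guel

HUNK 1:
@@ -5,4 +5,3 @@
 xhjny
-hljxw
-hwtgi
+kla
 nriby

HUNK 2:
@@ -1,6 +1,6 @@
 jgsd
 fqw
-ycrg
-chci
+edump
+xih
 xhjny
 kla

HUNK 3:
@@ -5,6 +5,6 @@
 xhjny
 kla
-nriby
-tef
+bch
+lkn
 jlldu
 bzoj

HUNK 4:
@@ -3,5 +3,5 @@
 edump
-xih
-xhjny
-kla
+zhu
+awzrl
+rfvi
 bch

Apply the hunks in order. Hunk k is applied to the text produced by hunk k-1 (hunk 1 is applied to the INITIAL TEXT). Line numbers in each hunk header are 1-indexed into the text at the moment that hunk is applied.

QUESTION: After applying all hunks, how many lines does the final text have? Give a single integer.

Answer: 11

Derivation:
Hunk 1: at line 5 remove [hljxw,hwtgi] add [kla] -> 11 lines: jgsd fqw ycrg chci xhjny kla nriby tef jlldu bzoj guel
Hunk 2: at line 1 remove [ycrg,chci] add [edump,xih] -> 11 lines: jgsd fqw edump xih xhjny kla nriby tef jlldu bzoj guel
Hunk 3: at line 5 remove [nriby,tef] add [bch,lkn] -> 11 lines: jgsd fqw edump xih xhjny kla bch lkn jlldu bzoj guel
Hunk 4: at line 3 remove [xih,xhjny,kla] add [zhu,awzrl,rfvi] -> 11 lines: jgsd fqw edump zhu awzrl rfvi bch lkn jlldu bzoj guel
Final line count: 11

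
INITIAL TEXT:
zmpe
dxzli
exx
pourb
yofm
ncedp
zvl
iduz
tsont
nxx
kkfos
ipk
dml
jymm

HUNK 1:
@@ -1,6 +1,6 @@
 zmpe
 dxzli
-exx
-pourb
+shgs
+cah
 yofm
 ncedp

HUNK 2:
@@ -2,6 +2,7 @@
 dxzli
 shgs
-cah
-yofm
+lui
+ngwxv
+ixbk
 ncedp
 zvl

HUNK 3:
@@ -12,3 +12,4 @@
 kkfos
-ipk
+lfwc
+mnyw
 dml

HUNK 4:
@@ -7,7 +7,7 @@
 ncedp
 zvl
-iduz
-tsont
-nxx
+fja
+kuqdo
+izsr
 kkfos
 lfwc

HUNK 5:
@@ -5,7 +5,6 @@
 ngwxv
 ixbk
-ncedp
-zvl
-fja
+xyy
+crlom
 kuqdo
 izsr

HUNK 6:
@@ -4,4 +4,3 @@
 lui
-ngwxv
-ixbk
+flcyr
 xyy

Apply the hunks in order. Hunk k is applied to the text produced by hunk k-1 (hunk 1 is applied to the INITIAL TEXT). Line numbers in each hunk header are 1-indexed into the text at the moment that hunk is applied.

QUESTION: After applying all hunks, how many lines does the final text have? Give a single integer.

Hunk 1: at line 1 remove [exx,pourb] add [shgs,cah] -> 14 lines: zmpe dxzli shgs cah yofm ncedp zvl iduz tsont nxx kkfos ipk dml jymm
Hunk 2: at line 2 remove [cah,yofm] add [lui,ngwxv,ixbk] -> 15 lines: zmpe dxzli shgs lui ngwxv ixbk ncedp zvl iduz tsont nxx kkfos ipk dml jymm
Hunk 3: at line 12 remove [ipk] add [lfwc,mnyw] -> 16 lines: zmpe dxzli shgs lui ngwxv ixbk ncedp zvl iduz tsont nxx kkfos lfwc mnyw dml jymm
Hunk 4: at line 7 remove [iduz,tsont,nxx] add [fja,kuqdo,izsr] -> 16 lines: zmpe dxzli shgs lui ngwxv ixbk ncedp zvl fja kuqdo izsr kkfos lfwc mnyw dml jymm
Hunk 5: at line 5 remove [ncedp,zvl,fja] add [xyy,crlom] -> 15 lines: zmpe dxzli shgs lui ngwxv ixbk xyy crlom kuqdo izsr kkfos lfwc mnyw dml jymm
Hunk 6: at line 4 remove [ngwxv,ixbk] add [flcyr] -> 14 lines: zmpe dxzli shgs lui flcyr xyy crlom kuqdo izsr kkfos lfwc mnyw dml jymm
Final line count: 14

Answer: 14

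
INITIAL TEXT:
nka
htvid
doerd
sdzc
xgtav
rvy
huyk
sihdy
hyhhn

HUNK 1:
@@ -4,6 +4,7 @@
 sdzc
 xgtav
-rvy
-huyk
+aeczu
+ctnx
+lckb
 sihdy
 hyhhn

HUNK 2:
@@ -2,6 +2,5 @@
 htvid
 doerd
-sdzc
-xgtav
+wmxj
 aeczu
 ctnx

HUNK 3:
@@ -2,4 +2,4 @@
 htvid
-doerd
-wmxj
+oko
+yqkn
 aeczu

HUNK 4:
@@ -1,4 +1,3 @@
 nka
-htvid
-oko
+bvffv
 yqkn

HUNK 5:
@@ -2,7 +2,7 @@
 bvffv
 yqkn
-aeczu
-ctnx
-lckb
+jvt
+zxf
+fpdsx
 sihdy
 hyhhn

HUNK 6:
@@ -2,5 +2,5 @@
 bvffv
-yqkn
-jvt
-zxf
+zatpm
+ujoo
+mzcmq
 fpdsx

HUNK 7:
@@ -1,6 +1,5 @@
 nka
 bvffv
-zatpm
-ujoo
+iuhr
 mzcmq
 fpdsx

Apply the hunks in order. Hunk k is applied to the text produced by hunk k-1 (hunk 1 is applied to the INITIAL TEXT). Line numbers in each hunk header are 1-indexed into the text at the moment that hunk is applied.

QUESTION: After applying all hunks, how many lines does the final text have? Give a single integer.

Answer: 7

Derivation:
Hunk 1: at line 4 remove [rvy,huyk] add [aeczu,ctnx,lckb] -> 10 lines: nka htvid doerd sdzc xgtav aeczu ctnx lckb sihdy hyhhn
Hunk 2: at line 2 remove [sdzc,xgtav] add [wmxj] -> 9 lines: nka htvid doerd wmxj aeczu ctnx lckb sihdy hyhhn
Hunk 3: at line 2 remove [doerd,wmxj] add [oko,yqkn] -> 9 lines: nka htvid oko yqkn aeczu ctnx lckb sihdy hyhhn
Hunk 4: at line 1 remove [htvid,oko] add [bvffv] -> 8 lines: nka bvffv yqkn aeczu ctnx lckb sihdy hyhhn
Hunk 5: at line 2 remove [aeczu,ctnx,lckb] add [jvt,zxf,fpdsx] -> 8 lines: nka bvffv yqkn jvt zxf fpdsx sihdy hyhhn
Hunk 6: at line 2 remove [yqkn,jvt,zxf] add [zatpm,ujoo,mzcmq] -> 8 lines: nka bvffv zatpm ujoo mzcmq fpdsx sihdy hyhhn
Hunk 7: at line 1 remove [zatpm,ujoo] add [iuhr] -> 7 lines: nka bvffv iuhr mzcmq fpdsx sihdy hyhhn
Final line count: 7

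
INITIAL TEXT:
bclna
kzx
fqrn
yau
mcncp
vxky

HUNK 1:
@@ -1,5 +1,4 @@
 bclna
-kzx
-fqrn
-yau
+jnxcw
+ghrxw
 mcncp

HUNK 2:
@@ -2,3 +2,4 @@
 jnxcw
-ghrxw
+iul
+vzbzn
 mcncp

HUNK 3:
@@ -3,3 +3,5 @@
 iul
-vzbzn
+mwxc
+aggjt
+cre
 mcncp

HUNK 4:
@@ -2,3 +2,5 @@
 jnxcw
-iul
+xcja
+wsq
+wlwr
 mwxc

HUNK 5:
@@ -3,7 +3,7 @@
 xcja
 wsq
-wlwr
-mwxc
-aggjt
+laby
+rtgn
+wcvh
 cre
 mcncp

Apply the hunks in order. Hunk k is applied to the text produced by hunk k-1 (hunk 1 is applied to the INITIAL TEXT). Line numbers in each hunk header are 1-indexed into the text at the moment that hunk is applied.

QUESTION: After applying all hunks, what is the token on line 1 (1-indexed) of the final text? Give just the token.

Hunk 1: at line 1 remove [kzx,fqrn,yau] add [jnxcw,ghrxw] -> 5 lines: bclna jnxcw ghrxw mcncp vxky
Hunk 2: at line 2 remove [ghrxw] add [iul,vzbzn] -> 6 lines: bclna jnxcw iul vzbzn mcncp vxky
Hunk 3: at line 3 remove [vzbzn] add [mwxc,aggjt,cre] -> 8 lines: bclna jnxcw iul mwxc aggjt cre mcncp vxky
Hunk 4: at line 2 remove [iul] add [xcja,wsq,wlwr] -> 10 lines: bclna jnxcw xcja wsq wlwr mwxc aggjt cre mcncp vxky
Hunk 5: at line 3 remove [wlwr,mwxc,aggjt] add [laby,rtgn,wcvh] -> 10 lines: bclna jnxcw xcja wsq laby rtgn wcvh cre mcncp vxky
Final line 1: bclna

Answer: bclna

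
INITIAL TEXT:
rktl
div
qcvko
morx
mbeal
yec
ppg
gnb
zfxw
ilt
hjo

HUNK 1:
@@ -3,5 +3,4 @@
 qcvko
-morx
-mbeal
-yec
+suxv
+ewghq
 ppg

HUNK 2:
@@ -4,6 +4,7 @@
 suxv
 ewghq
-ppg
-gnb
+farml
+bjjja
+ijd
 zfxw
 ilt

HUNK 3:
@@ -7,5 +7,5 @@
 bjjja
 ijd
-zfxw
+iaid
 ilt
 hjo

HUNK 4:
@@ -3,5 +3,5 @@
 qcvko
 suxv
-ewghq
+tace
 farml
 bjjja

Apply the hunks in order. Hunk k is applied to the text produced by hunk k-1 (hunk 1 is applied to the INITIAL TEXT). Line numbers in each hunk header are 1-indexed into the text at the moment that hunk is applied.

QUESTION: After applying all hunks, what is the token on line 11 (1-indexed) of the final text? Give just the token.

Hunk 1: at line 3 remove [morx,mbeal,yec] add [suxv,ewghq] -> 10 lines: rktl div qcvko suxv ewghq ppg gnb zfxw ilt hjo
Hunk 2: at line 4 remove [ppg,gnb] add [farml,bjjja,ijd] -> 11 lines: rktl div qcvko suxv ewghq farml bjjja ijd zfxw ilt hjo
Hunk 3: at line 7 remove [zfxw] add [iaid] -> 11 lines: rktl div qcvko suxv ewghq farml bjjja ijd iaid ilt hjo
Hunk 4: at line 3 remove [ewghq] add [tace] -> 11 lines: rktl div qcvko suxv tace farml bjjja ijd iaid ilt hjo
Final line 11: hjo

Answer: hjo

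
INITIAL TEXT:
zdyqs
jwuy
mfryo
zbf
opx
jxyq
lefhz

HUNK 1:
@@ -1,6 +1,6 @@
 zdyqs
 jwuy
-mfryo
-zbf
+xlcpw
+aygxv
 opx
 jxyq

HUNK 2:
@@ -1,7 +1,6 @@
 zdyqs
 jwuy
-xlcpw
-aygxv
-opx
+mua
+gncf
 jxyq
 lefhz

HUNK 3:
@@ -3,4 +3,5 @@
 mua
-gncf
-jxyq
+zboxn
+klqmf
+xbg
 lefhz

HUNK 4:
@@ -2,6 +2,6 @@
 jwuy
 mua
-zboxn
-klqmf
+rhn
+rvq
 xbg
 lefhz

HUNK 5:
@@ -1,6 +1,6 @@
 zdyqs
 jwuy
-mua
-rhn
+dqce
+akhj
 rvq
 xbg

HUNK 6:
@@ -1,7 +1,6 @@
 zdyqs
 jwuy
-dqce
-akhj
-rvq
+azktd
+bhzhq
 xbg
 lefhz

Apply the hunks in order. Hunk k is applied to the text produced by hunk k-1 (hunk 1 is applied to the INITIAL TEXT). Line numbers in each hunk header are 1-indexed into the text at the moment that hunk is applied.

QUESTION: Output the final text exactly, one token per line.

Answer: zdyqs
jwuy
azktd
bhzhq
xbg
lefhz

Derivation:
Hunk 1: at line 1 remove [mfryo,zbf] add [xlcpw,aygxv] -> 7 lines: zdyqs jwuy xlcpw aygxv opx jxyq lefhz
Hunk 2: at line 1 remove [xlcpw,aygxv,opx] add [mua,gncf] -> 6 lines: zdyqs jwuy mua gncf jxyq lefhz
Hunk 3: at line 3 remove [gncf,jxyq] add [zboxn,klqmf,xbg] -> 7 lines: zdyqs jwuy mua zboxn klqmf xbg lefhz
Hunk 4: at line 2 remove [zboxn,klqmf] add [rhn,rvq] -> 7 lines: zdyqs jwuy mua rhn rvq xbg lefhz
Hunk 5: at line 1 remove [mua,rhn] add [dqce,akhj] -> 7 lines: zdyqs jwuy dqce akhj rvq xbg lefhz
Hunk 6: at line 1 remove [dqce,akhj,rvq] add [azktd,bhzhq] -> 6 lines: zdyqs jwuy azktd bhzhq xbg lefhz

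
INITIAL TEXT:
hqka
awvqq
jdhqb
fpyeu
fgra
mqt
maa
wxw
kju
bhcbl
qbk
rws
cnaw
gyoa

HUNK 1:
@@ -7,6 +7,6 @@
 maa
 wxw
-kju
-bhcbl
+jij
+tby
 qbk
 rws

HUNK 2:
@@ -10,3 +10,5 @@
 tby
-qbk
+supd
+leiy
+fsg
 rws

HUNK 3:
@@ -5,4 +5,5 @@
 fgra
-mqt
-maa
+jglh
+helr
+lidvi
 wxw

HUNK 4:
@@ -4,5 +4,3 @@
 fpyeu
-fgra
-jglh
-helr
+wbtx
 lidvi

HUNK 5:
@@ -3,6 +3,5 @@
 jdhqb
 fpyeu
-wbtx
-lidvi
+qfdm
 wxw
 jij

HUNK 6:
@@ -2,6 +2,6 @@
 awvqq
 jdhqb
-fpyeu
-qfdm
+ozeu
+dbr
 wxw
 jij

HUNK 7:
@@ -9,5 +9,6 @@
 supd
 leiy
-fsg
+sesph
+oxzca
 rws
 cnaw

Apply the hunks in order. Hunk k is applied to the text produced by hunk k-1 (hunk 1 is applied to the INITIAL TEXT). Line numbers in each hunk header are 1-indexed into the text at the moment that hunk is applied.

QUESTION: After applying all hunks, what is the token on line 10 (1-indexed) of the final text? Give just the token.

Hunk 1: at line 7 remove [kju,bhcbl] add [jij,tby] -> 14 lines: hqka awvqq jdhqb fpyeu fgra mqt maa wxw jij tby qbk rws cnaw gyoa
Hunk 2: at line 10 remove [qbk] add [supd,leiy,fsg] -> 16 lines: hqka awvqq jdhqb fpyeu fgra mqt maa wxw jij tby supd leiy fsg rws cnaw gyoa
Hunk 3: at line 5 remove [mqt,maa] add [jglh,helr,lidvi] -> 17 lines: hqka awvqq jdhqb fpyeu fgra jglh helr lidvi wxw jij tby supd leiy fsg rws cnaw gyoa
Hunk 4: at line 4 remove [fgra,jglh,helr] add [wbtx] -> 15 lines: hqka awvqq jdhqb fpyeu wbtx lidvi wxw jij tby supd leiy fsg rws cnaw gyoa
Hunk 5: at line 3 remove [wbtx,lidvi] add [qfdm] -> 14 lines: hqka awvqq jdhqb fpyeu qfdm wxw jij tby supd leiy fsg rws cnaw gyoa
Hunk 6: at line 2 remove [fpyeu,qfdm] add [ozeu,dbr] -> 14 lines: hqka awvqq jdhqb ozeu dbr wxw jij tby supd leiy fsg rws cnaw gyoa
Hunk 7: at line 9 remove [fsg] add [sesph,oxzca] -> 15 lines: hqka awvqq jdhqb ozeu dbr wxw jij tby supd leiy sesph oxzca rws cnaw gyoa
Final line 10: leiy

Answer: leiy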